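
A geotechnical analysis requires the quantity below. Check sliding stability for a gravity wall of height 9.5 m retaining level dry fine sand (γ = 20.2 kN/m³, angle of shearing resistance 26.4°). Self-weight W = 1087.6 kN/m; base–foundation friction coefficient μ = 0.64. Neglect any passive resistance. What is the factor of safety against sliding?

1.99

K_a = tan²(45° − 26.4°/2) = 0.3844.
P_a = ½K_aγH² = 0.5×0.3844×20.2×9.5² = 350.4 kN/m, acting at H/3 = 3.167 m above the base.
FS_sliding = μW / P_a = 0.64×1087.6 / 350.4 = 1.986.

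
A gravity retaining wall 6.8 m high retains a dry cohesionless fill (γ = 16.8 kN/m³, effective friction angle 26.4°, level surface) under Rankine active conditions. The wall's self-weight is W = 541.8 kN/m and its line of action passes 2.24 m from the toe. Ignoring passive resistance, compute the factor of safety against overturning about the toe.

K_a = tan²(45° − 26.4°/2) = 0.3844.
P_a = ½K_aγH² = 0.5×0.3844×16.8×6.8² = 149.3 kN/m, acting at H/3 = 2.267 m above the base.
Overturning moment M_o = P_a × H/3 = 149.3 × 2.267 = 338.5.
Resisting moment M_r = W × 2.24 = 541.8 × 2.24 = 1214.
FS_overturning = M_r/M_o = 1214/338.5 = 3.586.

3.59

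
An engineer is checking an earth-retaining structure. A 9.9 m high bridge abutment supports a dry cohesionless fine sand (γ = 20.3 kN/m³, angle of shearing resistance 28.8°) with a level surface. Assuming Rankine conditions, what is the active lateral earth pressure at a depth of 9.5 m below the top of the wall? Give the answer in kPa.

67.4 kPa

K_a = (1 − sin φ)/(1 + sin φ) = 0.3498.
σ_h = K_a γ z = 0.3498 × 20.3 × 9.5 = 67.45 kPa.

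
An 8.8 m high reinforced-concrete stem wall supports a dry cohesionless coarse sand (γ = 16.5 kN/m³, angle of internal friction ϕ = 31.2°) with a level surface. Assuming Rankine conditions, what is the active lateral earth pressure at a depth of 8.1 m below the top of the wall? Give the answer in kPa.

42.4 kPa

K_a = (1 − sin φ)/(1 + sin φ) = 0.3175.
σ_h = K_a γ z = 0.3175 × 16.5 × 8.1 = 42.43 kPa.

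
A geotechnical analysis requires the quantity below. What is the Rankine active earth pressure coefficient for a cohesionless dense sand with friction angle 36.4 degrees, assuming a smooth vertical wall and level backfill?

K_a = tan²(45° − φ/2) = tan²(26.80°) = 0.2552.

0.255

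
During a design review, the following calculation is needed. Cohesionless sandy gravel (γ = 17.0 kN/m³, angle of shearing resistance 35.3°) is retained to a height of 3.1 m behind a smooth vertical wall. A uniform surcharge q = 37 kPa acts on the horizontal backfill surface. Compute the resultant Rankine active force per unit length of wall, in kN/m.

K_a = tan²(45° − φ/2) = 0.2675.
Soil triangle: ½ K_a γ H² = 0.5×0.2675×17.0×3.1² = 21.85 kN/m.
Surcharge rectangle: K_a q H = 0.2675×37×3.1 = 30.69 kN/m.
Total = 21.85 + 30.69 = 52.54 kN/m.

52.5 kN/m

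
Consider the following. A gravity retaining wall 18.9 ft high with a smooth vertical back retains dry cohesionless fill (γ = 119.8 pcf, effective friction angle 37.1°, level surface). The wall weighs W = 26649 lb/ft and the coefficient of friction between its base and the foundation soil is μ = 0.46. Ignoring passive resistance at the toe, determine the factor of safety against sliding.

K_a = tan²(45° − 37.1°/2) = 0.2475.
P_a = ½K_aγH² = 0.5×0.2475×119.8×18.9² = 5296 lb/ft, acting at H/3 = 6.300 ft above the base.
FS_sliding = μW / P_a = 0.46×26649 / 5296 = 2.315.

2.31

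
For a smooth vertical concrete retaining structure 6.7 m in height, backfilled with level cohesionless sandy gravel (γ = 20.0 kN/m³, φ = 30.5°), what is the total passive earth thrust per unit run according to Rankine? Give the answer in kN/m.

K_p = tan²(45° + φ/2) = 3.061.
P_p = ½ K_p γ H² = 0.5 × 3.061 × 20.0 × 6.7² = 1374 kN/m.

1370 kN/m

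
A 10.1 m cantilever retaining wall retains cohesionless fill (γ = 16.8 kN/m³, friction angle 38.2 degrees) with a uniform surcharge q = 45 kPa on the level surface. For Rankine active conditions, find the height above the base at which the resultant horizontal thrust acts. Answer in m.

K_a = 0.2358.
Triangular part P₁ = ½K_aγH² = 202.0 at H/3 = 3.367 m; rectangular part P₂ = K_a q H = 107.2 at H/2 = 5.050 m.
ȳ = (P₁·3.367 + P₂·5.050)/(P₁+P₂) = 3.950 m.

3.95 m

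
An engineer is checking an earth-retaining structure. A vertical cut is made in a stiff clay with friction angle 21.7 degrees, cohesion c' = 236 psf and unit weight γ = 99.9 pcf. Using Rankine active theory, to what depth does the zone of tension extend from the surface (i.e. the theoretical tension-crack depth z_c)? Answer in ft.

K_a = tan²(45° − 21.7°/2) = 0.4601; √K_a = 0.6783.
The active pressure is zero where K_a γ z = 2c√K_a, so z_c = 2c/(γ√K_a) = 2×236/(99.9×0.6783) = 6.965 ft.

6.97 ft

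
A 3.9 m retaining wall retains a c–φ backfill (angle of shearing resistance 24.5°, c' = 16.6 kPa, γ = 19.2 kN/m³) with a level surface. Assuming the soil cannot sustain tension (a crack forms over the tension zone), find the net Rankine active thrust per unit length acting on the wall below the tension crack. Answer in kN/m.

5.83 kN/m

K_a = 0.4137; √K_a = 0.6432.
Tension-crack depth z_c = 2c/(γ√K_a) = 2×16.6/(19.2×0.6432) = 2.688 m.
σ_a at base = K_a γ H − 2c√K_a = 0.4137×19.2×3.9 − 2×16.6×0.6432 = 9.625 kPa.
P_a = ½ × 9.625 × (H − z_c) = 0.5×9.625×1.212 = 5.832 kN/m.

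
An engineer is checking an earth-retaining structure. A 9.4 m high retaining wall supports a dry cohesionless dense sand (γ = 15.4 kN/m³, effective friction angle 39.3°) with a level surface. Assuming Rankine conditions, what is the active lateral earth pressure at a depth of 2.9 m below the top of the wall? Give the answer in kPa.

K_a = (1 − sin φ)/(1 + sin φ) = 0.2245.
σ_h = K_a γ z = 0.2245 × 15.4 × 2.9 = 10.02 kPa.

10.0 kPa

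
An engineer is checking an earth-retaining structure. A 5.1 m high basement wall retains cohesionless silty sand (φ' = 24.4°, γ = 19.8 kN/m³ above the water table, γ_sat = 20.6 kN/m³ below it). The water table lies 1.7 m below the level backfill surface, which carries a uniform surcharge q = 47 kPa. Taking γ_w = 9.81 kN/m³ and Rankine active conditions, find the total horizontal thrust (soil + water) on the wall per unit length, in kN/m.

242 kN/m

K_a = tan²(45° − φ/2) = 0.4153.
γ' = 20.6 − 9.81 = 10.79 kN/m³. h₂ = H − d_w = 3.4 m.
σ'_h: at surface K_a·q = 19.52; at WT K_a(q+γd_w) = 33.50; at base K_a(q+γd_w+γ'h₂) = 48.74 kPa.
P₁ = ½(19.52+33.50)×1.7 = 45.07; P₂ = ½(33.50+48.74)×3.4 = 139.8; P_w = ½γ_w h₂² = 56.70.
Total = 45.07+139.8+56.70 = 241.6 kN/m.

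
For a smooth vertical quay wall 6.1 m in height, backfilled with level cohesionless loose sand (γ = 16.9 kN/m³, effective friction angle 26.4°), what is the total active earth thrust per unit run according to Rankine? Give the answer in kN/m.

121 kN/m

K_a = tan²(45° − φ/2) = 0.3844.
P_a = ½ K_a γ H² = 0.5 × 0.3844 × 16.9 × 6.1² = 120.9 kN/m.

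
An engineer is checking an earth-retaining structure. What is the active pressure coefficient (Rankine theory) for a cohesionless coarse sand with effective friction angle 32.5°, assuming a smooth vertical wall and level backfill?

K_a = (1 − sin φ)/(1 + sin φ) = (1 − sin 32.5°)/(1 + sin 32.5°) = 0.3010.

0.301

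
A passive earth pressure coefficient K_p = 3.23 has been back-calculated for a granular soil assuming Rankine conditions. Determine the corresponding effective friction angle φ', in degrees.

31.8°

K_p = (1+sin φ)/(1−sin φ) ⇒ sin φ = (K_p − 1)/(K_p + 1) = 0.5272.
φ = arcsin(0.5272) = 31.82°.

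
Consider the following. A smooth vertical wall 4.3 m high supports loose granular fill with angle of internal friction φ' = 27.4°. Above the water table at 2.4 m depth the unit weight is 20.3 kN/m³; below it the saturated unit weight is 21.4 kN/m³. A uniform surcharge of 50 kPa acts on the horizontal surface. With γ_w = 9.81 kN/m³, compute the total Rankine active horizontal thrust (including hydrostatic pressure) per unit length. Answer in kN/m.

161 kN/m

K_a = tan²(45° − φ/2) = 0.3697.
γ' = 21.4 − 9.81 = 11.59 kN/m³. h₂ = H − d_w = 1.9 m.
σ'_h: at surface K_a·q = 18.48; at WT K_a(q+γd_w) = 36.49; at base K_a(q+γd_w+γ'h₂) = 44.64 kPa.
P₁ = ½(18.48+36.49)×2.4 = 65.97; P₂ = ½(36.49+44.64)×1.9 = 77.07; P_w = ½γ_w h₂² = 17.71.
Total = 65.97+77.07+17.71 = 160.8 kN/m.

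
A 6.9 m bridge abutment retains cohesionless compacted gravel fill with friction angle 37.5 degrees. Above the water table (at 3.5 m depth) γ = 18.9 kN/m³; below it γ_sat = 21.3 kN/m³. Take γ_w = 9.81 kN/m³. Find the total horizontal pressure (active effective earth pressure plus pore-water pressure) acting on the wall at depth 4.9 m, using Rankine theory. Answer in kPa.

K_a = (1 − sin φ)/(1 + sin φ) = 0.2432.
γ' = 21.3 − 9.81 = 11.49 kN/m³.
Effective vertical stress at 4.9 m: σ'_v = 18.9×3.5 + 11.49×1.40 = 82.24 kPa.
σ'_h = K_a σ'_v = 0.2432 × 82.24 = 20.00 kPa; u = γ_w × 1.40 = 13.73 kPa.
Total σ_h = 20.00 + 13.73 = 33.73 kPa.

33.7 kPa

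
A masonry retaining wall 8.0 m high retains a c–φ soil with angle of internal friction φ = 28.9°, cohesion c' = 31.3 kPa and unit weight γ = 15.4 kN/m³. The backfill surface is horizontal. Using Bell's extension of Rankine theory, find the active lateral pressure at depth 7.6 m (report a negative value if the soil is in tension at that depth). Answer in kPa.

3.82 kPa

K_a = (1 − sin φ)/(1 + sin φ) = 0.3484.
σ_a = K_a γ z − 2c√K_a = 0.3484×15.4×7.6 − 2×31.3×0.5902 = 3.824 kPa.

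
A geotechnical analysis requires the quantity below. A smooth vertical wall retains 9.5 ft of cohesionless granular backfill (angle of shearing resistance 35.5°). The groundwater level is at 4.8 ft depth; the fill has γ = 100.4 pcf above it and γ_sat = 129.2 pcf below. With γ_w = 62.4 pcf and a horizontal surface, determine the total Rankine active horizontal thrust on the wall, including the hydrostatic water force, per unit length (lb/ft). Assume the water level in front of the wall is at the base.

1790 lb/ft

K_a = tan²(45° − φ/2) = 0.2653.
γ' = 129.2 − 62.4 = 66.80 pcf. Depth below WT = 4.7 ft.
σ'_h at WT = K_a γ d_w = 127.8 psf; at base = 127.8 + K_a γ' × 4.7 = 211.1 psf.
P₁ (0–4.8 ft) = ½×127.8×4.8 = 306.8. P₂ (4.8–9.5 ft) = ½(127.8+211.1)×4.7 = 796.5.
P_w = ½ γ_w h₂² = 0.5×62.4×4.7² = 689.2. Total = 306.8+796.5+689.2 = 1793 lb/ft.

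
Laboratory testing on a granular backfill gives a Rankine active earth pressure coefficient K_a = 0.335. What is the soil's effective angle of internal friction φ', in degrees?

29.9°

K_a = tan²(45° − φ/2) ⇒ 45° − φ/2 = arctan(√0.335) = 30.06°.
φ = 2(45° − 30.06°) = 29.88°.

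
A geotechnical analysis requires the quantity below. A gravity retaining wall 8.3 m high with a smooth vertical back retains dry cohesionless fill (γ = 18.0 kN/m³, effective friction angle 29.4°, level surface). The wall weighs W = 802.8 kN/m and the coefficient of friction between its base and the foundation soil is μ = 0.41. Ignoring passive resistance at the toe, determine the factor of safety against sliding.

K_a = tan²(45° − 29.4°/2) = 0.3415.
P_a = ½K_aγH² = 0.5×0.3415×18.0×8.3² = 211.7 kN/m, acting at H/3 = 2.767 m above the base.
FS_sliding = μW / P_a = 0.41×802.8 / 211.7 = 1.555.

1.55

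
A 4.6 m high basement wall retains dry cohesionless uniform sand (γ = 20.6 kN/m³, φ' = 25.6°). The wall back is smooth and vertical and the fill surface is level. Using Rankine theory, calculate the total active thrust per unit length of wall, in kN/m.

K_a = tan²(45° − φ/2) = 0.3966.
P_a = ½ K_a γ H² = 0.5 × 0.3966 × 20.6 × 4.6² = 86.43 kN/m.

86.4 kN/m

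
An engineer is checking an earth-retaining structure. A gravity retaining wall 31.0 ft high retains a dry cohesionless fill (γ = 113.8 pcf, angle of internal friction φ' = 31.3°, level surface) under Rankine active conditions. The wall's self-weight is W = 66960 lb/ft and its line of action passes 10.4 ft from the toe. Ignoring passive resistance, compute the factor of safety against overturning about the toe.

K_a = tan²(45° − 31.3°/2) = 0.3162.
P_a = ½K_aγH² = 0.5×0.3162×113.8×31.0² = 17290 lb/ft, acting at H/3 = 10.33 ft above the base.
Overturning moment M_o = P_a × H/3 = 17290 × 10.33 = 178700.
Resisting moment M_r = W × 10.4 = 66960 × 10.4 = 696400.
FS_overturning = M_r/M_o = 696400/178700 = 3.898.

3.90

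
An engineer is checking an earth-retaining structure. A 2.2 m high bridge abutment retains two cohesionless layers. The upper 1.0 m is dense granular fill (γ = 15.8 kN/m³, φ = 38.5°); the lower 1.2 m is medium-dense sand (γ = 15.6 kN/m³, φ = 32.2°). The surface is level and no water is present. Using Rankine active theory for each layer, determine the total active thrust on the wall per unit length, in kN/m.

11.0 kN/m

K_a1 = tan²(45°−38.5°/2) = 0.2327; K_a2 = tan²(45°−32.2°/2) = 0.3047.
Layer 1: σ at base = K_a1 γ₁ h₁ = 3.676 kPa; P₁ = ½×3.676×1.0 = 1.838.
Layer 2: σ_v at top = γ₁h₁ = 15.80; σ_h top = K_a2×15.80 = 4.815; σ_h base = K_a2×(15.80+15.6×1.2) = 10.52.
P₂ = ½(4.815+10.52)×1.2 = 9.201. Total P_a = 1.838+9.201 = 11.04 kN/m.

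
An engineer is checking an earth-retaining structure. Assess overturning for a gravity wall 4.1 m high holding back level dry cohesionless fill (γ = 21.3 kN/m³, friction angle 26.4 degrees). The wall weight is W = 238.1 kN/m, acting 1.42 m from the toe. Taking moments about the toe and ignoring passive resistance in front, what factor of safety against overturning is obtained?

3.59

K_a = tan²(45° − 26.4°/2) = 0.3844.
P_a = ½K_aγH² = 0.5×0.3844×21.3×4.1² = 68.82 kN/m, acting at H/3 = 1.367 m above the base.
Overturning moment M_o = P_a × H/3 = 68.82 × 1.367 = 94.06.
Resisting moment M_r = W × 1.42 = 238.1 × 1.42 = 338.1.
FS_overturning = M_r/M_o = 338.1/94.06 = 3.595.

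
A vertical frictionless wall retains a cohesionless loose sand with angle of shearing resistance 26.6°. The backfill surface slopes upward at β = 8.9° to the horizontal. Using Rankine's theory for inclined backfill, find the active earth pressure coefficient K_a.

K_a = cos β · (cos β − √(cos²β − cos²φ)) / (cos β + √(cos²β − cos²φ)).
cos β = 0.9880, cos φ = 0.8942, √(cos²β − cos²φ) = 0.4202.
K_a = 0.9880 × (0.9880 − 0.4202)/(0.9880 + 0.4202) = 0.3984.

0.398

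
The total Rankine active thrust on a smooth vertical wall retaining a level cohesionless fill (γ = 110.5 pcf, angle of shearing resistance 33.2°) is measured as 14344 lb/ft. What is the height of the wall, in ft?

29.8 ft

K_a = 0.2924. P_a = ½ K_a γ H² ⇒ H = √(2P_a/(K_a γ)).
H = √(2×14344/(0.2924×110.5)) = 29.80 ft.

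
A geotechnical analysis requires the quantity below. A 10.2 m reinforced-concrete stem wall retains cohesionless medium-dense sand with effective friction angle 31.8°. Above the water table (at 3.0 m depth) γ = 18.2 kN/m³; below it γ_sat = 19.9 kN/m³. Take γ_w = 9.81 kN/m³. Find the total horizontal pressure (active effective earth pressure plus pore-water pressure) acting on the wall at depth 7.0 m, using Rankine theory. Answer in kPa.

K_a = (1 − sin φ)/(1 + sin φ) = 0.3098.
γ' = 19.9 − 9.81 = 10.09 kN/m³.
Effective vertical stress at 7.0 m: σ'_v = 18.2×3.0 + 10.09×4.00 = 94.96 kPa.
σ'_h = K_a σ'_v = 0.3098 × 94.96 = 29.42 kPa; u = γ_w × 4.00 = 39.24 kPa.
Total σ_h = 29.42 + 39.24 = 68.66 kPa.

68.7 kPa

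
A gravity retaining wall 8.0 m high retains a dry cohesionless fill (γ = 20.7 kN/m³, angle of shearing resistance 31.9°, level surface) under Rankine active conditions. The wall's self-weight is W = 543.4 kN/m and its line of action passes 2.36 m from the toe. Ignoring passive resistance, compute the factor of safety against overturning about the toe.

K_a = tan²(45° − 31.9°/2) = 0.3085.
P_a = ½K_aγH² = 0.5×0.3085×20.7×8.0² = 204.4 kN/m, acting at H/3 = 2.667 m above the base.
Overturning moment M_o = P_a × H/3 = 204.4 × 2.667 = 545.0.
Resisting moment M_r = W × 2.36 = 543.4 × 2.36 = 1282.
FS_overturning = M_r/M_o = 1282/545.0 = 2.353.

2.35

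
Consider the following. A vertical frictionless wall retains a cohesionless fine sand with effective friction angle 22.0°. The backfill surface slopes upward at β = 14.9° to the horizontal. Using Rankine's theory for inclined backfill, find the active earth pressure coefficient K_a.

0.541

K_a = cos β · (cos β − √(cos²β − cos²φ)) / (cos β + √(cos²β − cos²φ)).
cos β = 0.9664, cos φ = 0.9272, √(cos²β − cos²φ) = 0.2724.
K_a = 0.9664 × (0.9664 − 0.2724)/(0.9664 + 0.2724) = 0.5413.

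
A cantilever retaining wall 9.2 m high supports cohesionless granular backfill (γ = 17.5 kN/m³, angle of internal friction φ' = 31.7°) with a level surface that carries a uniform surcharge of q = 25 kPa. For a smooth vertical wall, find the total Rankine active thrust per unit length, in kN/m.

K_a = tan²(45° − φ/2) = 0.3111.
Soil triangle: ½ K_a γ H² = 0.5×0.3111×17.5×9.2² = 230.4 kN/m.
Surcharge rectangle: K_a q H = 0.3111×25×9.2 = 71.55 kN/m.
Total = 230.4 + 71.55 = 301.9 kN/m.

302 kN/m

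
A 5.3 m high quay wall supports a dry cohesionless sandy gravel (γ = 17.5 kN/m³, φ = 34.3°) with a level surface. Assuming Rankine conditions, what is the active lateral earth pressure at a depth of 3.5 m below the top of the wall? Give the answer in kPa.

K_a = (1 − sin φ)/(1 + sin φ) = 0.2792.
σ_h = K_a γ z = 0.2792 × 17.5 × 3.5 = 17.10 kPa.

17.1 kPa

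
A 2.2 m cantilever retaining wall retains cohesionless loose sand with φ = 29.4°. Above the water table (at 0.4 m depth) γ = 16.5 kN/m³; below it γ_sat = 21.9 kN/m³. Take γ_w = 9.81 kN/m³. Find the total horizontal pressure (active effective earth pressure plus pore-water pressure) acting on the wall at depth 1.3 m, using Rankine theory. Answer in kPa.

14.8 kPa

K_a = (1 − sin φ)/(1 + sin φ) = 0.3415.
γ' = 21.9 − 9.81 = 12.09 kN/m³.
Effective vertical stress at 1.3 m: σ'_v = 16.5×0.4 + 12.09×0.900 = 17.48 kPa.
σ'_h = K_a σ'_v = 0.3415 × 17.48 = 5.969 kPa; u = γ_w × 0.900 = 8.829 kPa.
Total σ_h = 5.969 + 8.829 = 14.80 kPa.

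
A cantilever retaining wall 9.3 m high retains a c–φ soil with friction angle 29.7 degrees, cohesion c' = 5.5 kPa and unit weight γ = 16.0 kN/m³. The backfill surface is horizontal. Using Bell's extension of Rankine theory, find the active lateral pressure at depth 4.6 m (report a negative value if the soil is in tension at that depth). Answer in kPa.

K_a = (1 − sin φ)/(1 + sin φ) = 0.3374.
σ_a = K_a γ z − 2c√K_a = 0.3374×16.0×4.6 − 2×5.5×0.5808 = 18.44 kPa.

18.4 kPa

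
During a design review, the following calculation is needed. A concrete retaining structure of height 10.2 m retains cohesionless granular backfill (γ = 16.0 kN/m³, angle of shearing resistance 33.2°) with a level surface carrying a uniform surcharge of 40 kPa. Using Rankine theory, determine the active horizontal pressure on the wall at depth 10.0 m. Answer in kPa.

K_a = (1 − sin φ)/(1 + sin φ) = 0.2924.
σ_v = γz + q = 16.0 × 10.0 + 40 = 200.0 kPa.
σ_h = K_a σ_v = 0.2924 × 200.0 = 58.47 kPa.

58.5 kPa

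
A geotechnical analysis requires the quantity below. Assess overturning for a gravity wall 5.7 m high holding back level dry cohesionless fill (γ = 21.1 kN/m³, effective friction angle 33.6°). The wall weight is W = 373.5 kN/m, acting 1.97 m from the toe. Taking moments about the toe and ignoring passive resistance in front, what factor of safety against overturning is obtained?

3.93

K_a = tan²(45° − 33.6°/2) = 0.2875.
P_a = ½K_aγH² = 0.5×0.2875×21.1×5.7² = 98.55 kN/m, acting at H/3 = 1.900 m above the base.
Overturning moment M_o = P_a × H/3 = 98.55 × 1.900 = 187.2.
Resisting moment M_r = W × 1.97 = 373.5 × 1.97 = 735.8.
FS_overturning = M_r/M_o = 735.8/187.2 = 3.930.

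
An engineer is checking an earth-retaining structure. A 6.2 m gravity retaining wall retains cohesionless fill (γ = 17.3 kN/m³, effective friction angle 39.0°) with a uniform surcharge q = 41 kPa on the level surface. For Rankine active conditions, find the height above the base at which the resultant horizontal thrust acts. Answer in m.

2.51 m

K_a = 0.2275.
Triangular part P₁ = ½K_aγH² = 75.65 at H/3 = 2.067 m; rectangular part P₂ = K_a q H = 57.83 at H/2 = 3.100 m.
ȳ = (P₁·2.067 + P₂·3.100)/(P₁+P₂) = 2.514 m.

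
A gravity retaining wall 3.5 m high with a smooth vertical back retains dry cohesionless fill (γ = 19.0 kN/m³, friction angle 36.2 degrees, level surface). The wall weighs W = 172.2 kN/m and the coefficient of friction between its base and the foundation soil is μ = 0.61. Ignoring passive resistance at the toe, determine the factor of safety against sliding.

3.51

K_a = tan²(45° − 36.2°/2) = 0.2574.
P_a = ½K_aγH² = 0.5×0.2574×19.0×3.5² = 29.95 kN/m, acting at H/3 = 1.167 m above the base.
FS_sliding = μW / P_a = 0.61×172.2 / 29.95 = 3.507.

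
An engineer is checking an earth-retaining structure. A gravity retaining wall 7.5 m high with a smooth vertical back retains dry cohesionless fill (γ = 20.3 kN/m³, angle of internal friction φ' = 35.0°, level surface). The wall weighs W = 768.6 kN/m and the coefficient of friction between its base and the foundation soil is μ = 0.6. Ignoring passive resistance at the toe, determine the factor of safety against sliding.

2.98

K_a = tan²(45° − 35.0°/2) = 0.2710.
P_a = ½K_aγH² = 0.5×0.2710×20.3×7.5² = 154.7 kN/m, acting at H/3 = 2.500 m above the base.
FS_sliding = μW / P_a = 0.6×768.6 / 154.7 = 2.981.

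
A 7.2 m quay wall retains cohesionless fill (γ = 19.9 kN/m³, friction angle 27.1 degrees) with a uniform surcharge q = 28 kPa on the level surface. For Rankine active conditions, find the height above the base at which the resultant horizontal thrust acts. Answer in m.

2.74 m

K_a = 0.3741.
Triangular part P₁ = ½K_aγH² = 192.9 at H/3 = 2.400 m; rectangular part P₂ = K_a q H = 75.41 at H/2 = 3.600 m.
ȳ = (P₁·2.400 + P₂·3.600)/(P₁+P₂) = 2.737 m.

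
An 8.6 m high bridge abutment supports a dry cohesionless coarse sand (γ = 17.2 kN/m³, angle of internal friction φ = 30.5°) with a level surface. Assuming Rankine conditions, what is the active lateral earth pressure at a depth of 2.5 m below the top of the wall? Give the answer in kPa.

14.0 kPa

K_a = (1 − sin φ)/(1 + sin φ) = 0.3267.
σ_h = K_a γ z = 0.3267 × 17.2 × 2.5 = 14.05 kPa.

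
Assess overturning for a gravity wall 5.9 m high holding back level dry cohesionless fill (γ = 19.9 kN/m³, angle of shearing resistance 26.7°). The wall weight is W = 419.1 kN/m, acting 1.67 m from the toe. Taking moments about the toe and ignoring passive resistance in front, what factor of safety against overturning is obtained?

K_a = tan²(45° − 26.7°/2) = 0.3800.
P_a = ½K_aγH² = 0.5×0.3800×19.9×5.9² = 131.6 kN/m, acting at H/3 = 1.967 m above the base.
Overturning moment M_o = P_a × H/3 = 131.6 × 1.967 = 258.8.
Resisting moment M_r = W × 1.67 = 419.1 × 1.67 = 699.9.
FS_overturning = M_r/M_o = 699.9/258.8 = 2.704.

2.70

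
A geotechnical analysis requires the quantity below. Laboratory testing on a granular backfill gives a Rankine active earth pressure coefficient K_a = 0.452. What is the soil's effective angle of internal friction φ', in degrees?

K_a = tan²(45° − φ/2) ⇒ 45° − φ/2 = arctan(√0.452) = 33.91°.
φ = 2(45° − 33.91°) = 22.17°.

22.2°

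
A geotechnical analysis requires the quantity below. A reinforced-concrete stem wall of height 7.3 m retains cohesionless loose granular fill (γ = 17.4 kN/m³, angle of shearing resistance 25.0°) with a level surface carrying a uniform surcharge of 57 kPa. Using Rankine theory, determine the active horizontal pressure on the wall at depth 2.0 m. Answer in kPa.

K_a = (1 − sin φ)/(1 + sin φ) = 0.4059.
σ_v = γz + q = 17.4 × 2.0 + 57 = 91.80 kPa.
σ_h = K_a σ_v = 0.4059 × 91.80 = 37.26 kPa.

37.3 kPa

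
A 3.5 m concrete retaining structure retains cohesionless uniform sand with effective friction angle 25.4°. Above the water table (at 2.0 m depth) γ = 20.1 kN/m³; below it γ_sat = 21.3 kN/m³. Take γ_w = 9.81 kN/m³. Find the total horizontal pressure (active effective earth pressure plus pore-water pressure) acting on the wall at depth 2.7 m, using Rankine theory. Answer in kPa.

K_a = (1 − sin φ)/(1 + sin φ) = 0.3996.
γ' = 21.3 − 9.81 = 11.49 kN/m³.
Effective vertical stress at 2.7 m: σ'_v = 20.1×2.0 + 11.49×0.700 = 48.24 kPa.
σ'_h = K_a σ'_v = 0.3996 × 48.24 = 19.28 kPa; u = γ_w × 0.700 = 6.867 kPa.
Total σ_h = 19.28 + 6.867 = 26.15 kPa.

26.1 kPa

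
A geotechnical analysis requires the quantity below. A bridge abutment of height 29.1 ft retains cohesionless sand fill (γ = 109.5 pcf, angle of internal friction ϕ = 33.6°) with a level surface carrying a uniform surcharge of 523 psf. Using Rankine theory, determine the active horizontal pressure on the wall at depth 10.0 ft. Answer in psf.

465 psf

K_a = (1 − sin φ)/(1 + sin φ) = 0.2875.
σ_v = γz + q = 109.5 × 10.0 + 523 = 1618 psf.
σ_h = K_a σ_v = 0.2875 × 1618 = 465.2 psf.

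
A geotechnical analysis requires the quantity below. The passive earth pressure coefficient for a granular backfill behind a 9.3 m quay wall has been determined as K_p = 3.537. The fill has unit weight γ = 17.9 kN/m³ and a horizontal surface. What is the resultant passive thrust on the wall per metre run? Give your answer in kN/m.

P = ½ K_p γ H² = 0.5 × 3.537 × 17.9 × 9.3² = 2738 kN/m.

2740 kN/m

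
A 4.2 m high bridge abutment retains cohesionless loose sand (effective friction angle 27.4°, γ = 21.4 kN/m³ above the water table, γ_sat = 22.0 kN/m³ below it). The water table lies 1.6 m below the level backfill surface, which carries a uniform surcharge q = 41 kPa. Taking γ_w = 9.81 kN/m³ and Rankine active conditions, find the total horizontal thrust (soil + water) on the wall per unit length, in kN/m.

K_a = tan²(45° − φ/2) = 0.3697.
γ' = 22.0 − 9.81 = 12.19 kN/m³. h₂ = H − d_w = 2.6 m.
σ'_h: at surface K_a·q = 15.16; at WT K_a(q+γd_w) = 27.81; at base K_a(q+γd_w+γ'h₂) = 39.53 kPa.
P₁ = ½(15.16+27.81)×1.6 = 34.38; P₂ = ½(27.81+39.53)×2.6 = 87.55; P_w = ½γ_w h₂² = 33.16.
Total = 34.38+87.55+33.16 = 155.1 kN/m.

155 kN/m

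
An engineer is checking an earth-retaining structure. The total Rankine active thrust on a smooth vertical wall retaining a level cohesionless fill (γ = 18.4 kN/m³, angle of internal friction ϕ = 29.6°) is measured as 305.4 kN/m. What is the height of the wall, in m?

K_a = 0.3387. P_a = ½ K_a γ H² ⇒ H = √(2P_a/(K_a γ)).
H = √(2×305.4/(0.3387×18.4)) = 9.899 m.

9.90 m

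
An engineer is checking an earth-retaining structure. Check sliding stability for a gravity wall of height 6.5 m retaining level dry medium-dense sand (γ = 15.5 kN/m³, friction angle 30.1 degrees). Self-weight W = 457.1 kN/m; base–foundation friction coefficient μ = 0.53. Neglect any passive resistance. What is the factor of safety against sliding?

2.23

K_a = tan²(45° − 30.1°/2) = 0.3320.
P_a = ½K_aγH² = 0.5×0.3320×15.5×6.5² = 108.7 kN/m, acting at H/3 = 2.167 m above the base.
FS_sliding = μW / P_a = 0.53×457.1 / 108.7 = 2.229.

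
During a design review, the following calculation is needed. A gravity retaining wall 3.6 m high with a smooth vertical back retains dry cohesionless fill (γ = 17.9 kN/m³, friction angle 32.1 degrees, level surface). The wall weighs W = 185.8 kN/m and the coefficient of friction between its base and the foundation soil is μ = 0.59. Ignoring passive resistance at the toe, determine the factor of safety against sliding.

3.09

K_a = tan²(45° − 32.1°/2) = 0.3060.
P_a = ½K_aγH² = 0.5×0.3060×17.9×3.6² = 35.49 kN/m, acting at H/3 = 1.200 m above the base.
FS_sliding = μW / P_a = 0.59×185.8 / 35.49 = 3.089.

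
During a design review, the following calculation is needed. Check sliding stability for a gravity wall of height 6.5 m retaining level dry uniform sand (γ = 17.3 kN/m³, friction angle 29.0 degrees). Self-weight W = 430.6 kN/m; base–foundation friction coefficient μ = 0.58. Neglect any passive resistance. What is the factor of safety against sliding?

1.97

K_a = tan²(45° − 29.0°/2) = 0.3470.
P_a = ½K_aγH² = 0.5×0.3470×17.3×6.5² = 126.8 kN/m, acting at H/3 = 2.167 m above the base.
FS_sliding = μW / P_a = 0.58×430.6 / 126.8 = 1.970.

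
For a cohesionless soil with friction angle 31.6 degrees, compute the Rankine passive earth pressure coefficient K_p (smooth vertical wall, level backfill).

K_p = (1 + sin φ)/(1 − sin φ) = tan²(45° + 31.6°/2) = 3.202.

3.20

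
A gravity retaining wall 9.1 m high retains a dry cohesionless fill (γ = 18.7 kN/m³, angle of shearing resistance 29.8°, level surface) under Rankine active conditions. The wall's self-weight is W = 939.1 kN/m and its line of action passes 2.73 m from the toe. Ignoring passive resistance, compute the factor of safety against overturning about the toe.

K_a = tan²(45° − 29.8°/2) = 0.3360.
P_a = ½K_aγH² = 0.5×0.3360×18.7×9.1² = 260.2 kN/m, acting at H/3 = 3.033 m above the base.
Overturning moment M_o = P_a × H/3 = 260.2 × 3.033 = 789.2.
Resisting moment M_r = W × 2.73 = 939.1 × 2.73 = 2564.
FS_overturning = M_r/M_o = 2564/789.2 = 3.249.

3.25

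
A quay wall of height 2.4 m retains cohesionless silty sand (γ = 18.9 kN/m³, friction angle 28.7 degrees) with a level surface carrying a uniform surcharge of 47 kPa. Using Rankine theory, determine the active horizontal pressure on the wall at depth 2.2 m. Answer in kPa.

31.1 kPa

K_a = (1 − sin φ)/(1 + sin φ) = 0.3511.
σ_v = γz + q = 18.9 × 2.2 + 47 = 88.58 kPa.
σ_h = K_a σ_v = 0.3511 × 88.58 = 31.10 kPa.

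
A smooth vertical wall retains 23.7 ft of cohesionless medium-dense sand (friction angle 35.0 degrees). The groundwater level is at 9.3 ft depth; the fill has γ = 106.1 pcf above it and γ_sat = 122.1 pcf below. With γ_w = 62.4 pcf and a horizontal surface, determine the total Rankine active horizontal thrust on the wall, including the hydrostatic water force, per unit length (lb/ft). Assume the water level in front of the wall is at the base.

13200 lb/ft

K_a = tan²(45° − φ/2) = 0.2710.
γ' = 122.1 − 62.4 = 59.70 pcf. Depth below WT = 14.4 ft.
σ'_h at WT = K_a γ d_w = 267.4 psf; at base = 267.4 + K_a γ' × 14.4 = 500.4 psf.
P₁ (0–9.3 ft) = ½×267.4×9.3 = 1243. P₂ (9.3–23.7 ft) = ½(267.4+500.4)×14.4 = 5528.
P_w = ½ γ_w h₂² = 0.5×62.4×14.4² = 6470. Total = 1243+5528+6470 = 13240 lb/ft.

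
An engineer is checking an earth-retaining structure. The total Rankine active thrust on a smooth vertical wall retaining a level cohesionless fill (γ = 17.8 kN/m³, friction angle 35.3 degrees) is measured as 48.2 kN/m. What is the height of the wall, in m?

K_a = 0.2675. P_a = ½ K_a γ H² ⇒ H = √(2P_a/(K_a γ)).
H = √(2×48.2/(0.2675×17.8)) = 4.499 m.

4.50 m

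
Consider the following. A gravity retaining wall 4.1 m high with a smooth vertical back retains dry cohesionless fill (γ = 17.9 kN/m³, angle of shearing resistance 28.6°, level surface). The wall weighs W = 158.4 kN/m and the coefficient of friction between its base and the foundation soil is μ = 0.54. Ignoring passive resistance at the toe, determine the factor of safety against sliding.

K_a = tan²(45° − 28.6°/2) = 0.3525.
P_a = ½K_aγH² = 0.5×0.3525×17.9×4.1² = 53.04 kN/m, acting at H/3 = 1.367 m above the base.
FS_sliding = μW / P_a = 0.54×158.4 / 53.04 = 1.613.

1.61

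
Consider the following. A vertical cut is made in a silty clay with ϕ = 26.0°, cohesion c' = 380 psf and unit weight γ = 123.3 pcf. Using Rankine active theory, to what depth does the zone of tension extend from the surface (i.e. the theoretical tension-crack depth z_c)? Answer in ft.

9.86 ft

K_a = tan²(45° − 26.0°/2) = 0.3905; √K_a = 0.6249.
The active pressure is zero where K_a γ z = 2c√K_a, so z_c = 2c/(γ√K_a) = 2×380/(123.3×0.6249) = 9.864 ft.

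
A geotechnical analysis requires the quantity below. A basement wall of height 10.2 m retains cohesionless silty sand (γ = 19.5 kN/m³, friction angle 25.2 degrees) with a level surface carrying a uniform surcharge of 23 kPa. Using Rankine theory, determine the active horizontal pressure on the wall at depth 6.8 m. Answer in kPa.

62.7 kPa

K_a = (1 − sin φ)/(1 + sin φ) = 0.4027.
σ_v = γz + q = 19.5 × 6.8 + 23 = 155.6 kPa.
σ_h = K_a σ_v = 0.4027 × 155.6 = 62.67 kPa.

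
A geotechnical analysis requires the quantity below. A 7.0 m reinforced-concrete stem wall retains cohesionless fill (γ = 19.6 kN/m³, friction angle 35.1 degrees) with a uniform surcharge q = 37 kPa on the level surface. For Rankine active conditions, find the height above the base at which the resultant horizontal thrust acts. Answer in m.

2.74 m

K_a = 0.2698.
Triangular part P₁ = ½K_aγH² = 129.6 at H/3 = 2.333 m; rectangular part P₂ = K_a q H = 69.89 at H/2 = 3.500 m.
ȳ = (P₁·2.333 + P₂·3.500)/(P₁+P₂) = 2.742 m.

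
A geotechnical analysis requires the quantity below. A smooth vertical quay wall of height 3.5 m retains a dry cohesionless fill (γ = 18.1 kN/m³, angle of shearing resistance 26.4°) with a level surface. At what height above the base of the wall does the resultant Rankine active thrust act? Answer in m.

1.17 m

K_a = 0.3844.
The pressure distribution is triangular, so the resultant acts at H/3 above the base = 3.5/3 = 1.167 m.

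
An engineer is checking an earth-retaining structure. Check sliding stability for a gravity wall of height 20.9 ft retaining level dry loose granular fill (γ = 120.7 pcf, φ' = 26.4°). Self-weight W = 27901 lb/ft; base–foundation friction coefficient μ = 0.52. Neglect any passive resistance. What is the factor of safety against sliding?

1.43

K_a = tan²(45° − 26.4°/2) = 0.3844.
P_a = ½K_aγH² = 0.5×0.3844×120.7×20.9² = 10130 lb/ft, acting at H/3 = 6.967 ft above the base.
FS_sliding = μW / P_a = 0.52×27901 / 10130 = 1.432.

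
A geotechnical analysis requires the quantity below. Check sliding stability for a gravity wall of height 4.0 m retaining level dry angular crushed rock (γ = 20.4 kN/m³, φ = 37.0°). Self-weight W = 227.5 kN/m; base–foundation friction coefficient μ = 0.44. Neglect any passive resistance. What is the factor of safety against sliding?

2.47

K_a = tan²(45° − 37.0°/2) = 0.2486.
P_a = ½K_aγH² = 0.5×0.2486×20.4×4.0² = 40.57 kN/m, acting at H/3 = 1.333 m above the base.
FS_sliding = μW / P_a = 0.44×227.5 / 40.57 = 2.467.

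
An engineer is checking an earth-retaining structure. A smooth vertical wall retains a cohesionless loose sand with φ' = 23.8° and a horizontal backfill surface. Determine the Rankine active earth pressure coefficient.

0.425

K_a = tan²(45° − φ/2) = tan²(33.10°) = 0.4250.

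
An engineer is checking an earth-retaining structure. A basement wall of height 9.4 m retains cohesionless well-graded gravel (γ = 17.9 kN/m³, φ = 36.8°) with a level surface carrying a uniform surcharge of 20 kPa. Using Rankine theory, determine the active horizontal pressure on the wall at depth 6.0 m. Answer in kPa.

31.9 kPa

K_a = (1 − sin φ)/(1 + sin φ) = 0.2508.
σ_v = γz + q = 17.9 × 6.0 + 20 = 127.4 kPa.
σ_h = K_a σ_v = 0.2508 × 127.4 = 31.95 kPa.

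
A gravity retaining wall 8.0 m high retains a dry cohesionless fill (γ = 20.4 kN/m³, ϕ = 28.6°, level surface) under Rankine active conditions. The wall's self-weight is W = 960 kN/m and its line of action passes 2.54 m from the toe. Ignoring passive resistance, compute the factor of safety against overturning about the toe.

3.97

K_a = tan²(45° − 28.6°/2) = 0.3525.
P_a = ½K_aγH² = 0.5×0.3525×20.4×8.0² = 230.1 kN/m, acting at H/3 = 2.667 m above the base.
Overturning moment M_o = P_a × H/3 = 230.1 × 2.667 = 613.7.
Resisting moment M_r = W × 2.54 = 960 × 2.54 = 2438.
FS_overturning = M_r/M_o = 2438/613.7 = 3.973.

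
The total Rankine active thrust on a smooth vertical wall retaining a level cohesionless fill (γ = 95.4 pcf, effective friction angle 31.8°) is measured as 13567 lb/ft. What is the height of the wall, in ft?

30.3 ft

K_a = 0.3098. P_a = ½ K_a γ H² ⇒ H = √(2P_a/(K_a γ)).
H = √(2×13567/(0.3098×95.4)) = 30.30 ft.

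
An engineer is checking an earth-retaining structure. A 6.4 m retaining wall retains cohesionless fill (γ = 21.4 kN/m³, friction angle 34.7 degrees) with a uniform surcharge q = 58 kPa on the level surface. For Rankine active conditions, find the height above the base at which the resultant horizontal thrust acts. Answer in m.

K_a = 0.2745.
Triangular part P₁ = ½K_aγH² = 120.3 at H/3 = 2.133 m; rectangular part P₂ = K_a q H = 101.9 at H/2 = 3.200 m.
ȳ = (P₁·2.133 + P₂·3.200)/(P₁+P₂) = 2.622 m.

2.62 m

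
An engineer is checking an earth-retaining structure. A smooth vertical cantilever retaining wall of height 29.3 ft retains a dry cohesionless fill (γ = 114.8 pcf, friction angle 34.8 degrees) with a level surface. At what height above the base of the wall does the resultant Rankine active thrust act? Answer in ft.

K_a = 0.2733.
The pressure distribution is triangular, so the resultant acts at H/3 above the base = 29.3/3 = 9.767 ft.

9.77 ft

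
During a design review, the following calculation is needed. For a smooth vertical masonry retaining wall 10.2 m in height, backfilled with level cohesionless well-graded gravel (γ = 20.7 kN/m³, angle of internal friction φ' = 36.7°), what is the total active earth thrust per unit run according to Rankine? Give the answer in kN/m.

K_a = tan²(45° − φ/2) = 0.2519.
P_a = ½ K_a γ H² = 0.5 × 0.2519 × 20.7 × 10.2² = 271.2 kN/m.

271 kN/m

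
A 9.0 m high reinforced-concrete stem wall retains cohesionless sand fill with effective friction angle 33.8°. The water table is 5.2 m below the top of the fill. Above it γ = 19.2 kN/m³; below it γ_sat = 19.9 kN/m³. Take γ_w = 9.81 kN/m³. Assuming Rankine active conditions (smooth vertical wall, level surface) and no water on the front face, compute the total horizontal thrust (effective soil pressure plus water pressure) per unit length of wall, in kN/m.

K_a = tan²(45° − φ/2) = 0.2851.
γ' = 19.9 − 9.81 = 10.09 kN/m³. Depth below WT = 3.8 m.
σ'_h at WT = K_a γ d_w = 28.46 kPa; at base = 28.46 + K_a γ' × 3.8 = 39.40 kPa.
P₁ (0–5.2 m) = ½×28.46×5.2 = 74.01. P₂ (5.2–9.0 m) = ½(28.46+39.40)×3.8 = 128.9.
P_w = ½ γ_w h₂² = 0.5×9.81×3.8² = 70.83. Total = 74.01+128.9+70.83 = 273.8 kN/m.

274 kN/m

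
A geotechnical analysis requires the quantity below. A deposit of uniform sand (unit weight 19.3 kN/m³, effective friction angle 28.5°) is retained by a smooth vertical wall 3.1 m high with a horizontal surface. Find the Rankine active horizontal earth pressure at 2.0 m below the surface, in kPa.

K_a = (1 − sin φ)/(1 + sin φ) = 0.3540.
σ_h = K_a γ z = 0.3540 × 19.3 × 2.0 = 13.66 kPa.

13.7 kPa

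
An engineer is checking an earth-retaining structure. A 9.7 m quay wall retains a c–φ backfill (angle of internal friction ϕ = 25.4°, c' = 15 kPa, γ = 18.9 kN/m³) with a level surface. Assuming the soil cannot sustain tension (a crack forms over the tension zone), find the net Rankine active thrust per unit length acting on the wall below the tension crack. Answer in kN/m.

K_a = 0.3996; √K_a = 0.6322.
Tension-crack depth z_c = 2c/(γ√K_a) = 2×15/(18.9×0.6322) = 2.511 m.
σ_a at base = K_a γ H − 2c√K_a = 0.3996×18.9×9.7 − 2×15×0.6322 = 54.30 kPa.
P_a = ½ × 54.30 × (H − z_c) = 0.5×54.30×7.189 = 195.2 kN/m.

195 kN/m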